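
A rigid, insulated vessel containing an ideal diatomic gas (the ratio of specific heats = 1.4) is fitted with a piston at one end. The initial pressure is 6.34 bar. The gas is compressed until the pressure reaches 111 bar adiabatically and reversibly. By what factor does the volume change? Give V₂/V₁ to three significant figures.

From PV^γ = const, V₂/V₁ = (P₁/P₂)^(1/γ).
V₂/V₁ = (6.34/111)^(0.714) = 0.1294.

V₂/V₁ ≈ 0.129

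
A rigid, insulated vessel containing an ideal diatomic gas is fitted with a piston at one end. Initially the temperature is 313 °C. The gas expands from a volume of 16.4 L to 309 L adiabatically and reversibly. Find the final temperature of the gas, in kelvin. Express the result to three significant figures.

T₂ ≈ 181 K

For a reversible adiabat TV^(γ−1) is constant, so T₂ = T₁ (V₁/V₂)^(γ−1).
For a diatomic ideal gas γ = 7/5, so γ−1 = 2/5.
T₁ = 313 °C = 586.1 K.
T₂ = 586.1 × (16.4/309)^(2/5) = 181.1 K.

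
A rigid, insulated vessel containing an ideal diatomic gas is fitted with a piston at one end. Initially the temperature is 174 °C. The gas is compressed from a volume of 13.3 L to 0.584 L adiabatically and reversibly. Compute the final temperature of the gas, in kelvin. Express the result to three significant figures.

Adiabatic: T₁V₁^(γ−1) = T₂V₂^(γ−1) ⇒ T₂ = T₁ (V₁/V₂)^(γ−1).
For a diatomic ideal gas γ = 7/5, so γ−1 = 2/5.
T₁ = 174 °C = 447.1 K.
T₂ = 447.1 × (13.3/0.584)^(2/5) = 1561 K.

T₂ ≈ 1560 K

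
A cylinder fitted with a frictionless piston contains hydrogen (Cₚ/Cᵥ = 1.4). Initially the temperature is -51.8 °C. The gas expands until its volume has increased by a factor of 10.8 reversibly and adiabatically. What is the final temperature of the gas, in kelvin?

Adiabatic: T₁V₁^(γ−1) = T₂V₂^(γ−1) ⇒ T₂ = T₁ (V₁/V₂)^(γ−1).
T₁ = -51.8 °C = 221.3 K.
T₂ = 221.3 × (1/10.8)^(0.4) = 85.45 K.

T₂ ≈ 85.4 K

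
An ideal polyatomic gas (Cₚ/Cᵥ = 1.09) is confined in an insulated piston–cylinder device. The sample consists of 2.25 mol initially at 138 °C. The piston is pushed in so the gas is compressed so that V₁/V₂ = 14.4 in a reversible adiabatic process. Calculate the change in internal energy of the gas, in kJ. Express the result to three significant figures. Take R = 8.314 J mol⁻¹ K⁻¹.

ΔU ≈ 23.2 kJ

For a reversible adiabat TV^(γ−1) is constant, so T₂ = T₁ (V₁/V₂)^(γ−1).
T₁ = 138 °C = 411.1 K.
T₂ = 411.1 × 14.4^(0.09) = 522.7 K.
Q = 0, so ΔU = W_on_gas = nCᵥΔT with Cᵥ = R/(γ−1) = 92.38 J/(mol·K).
ΔU = 2.25 × 92.38 × (522.7 − 411.1) = 23190 J.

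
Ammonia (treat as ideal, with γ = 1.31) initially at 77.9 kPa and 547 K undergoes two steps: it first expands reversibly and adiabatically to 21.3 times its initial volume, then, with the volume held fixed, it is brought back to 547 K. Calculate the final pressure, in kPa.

Adiabatic step (PV^γ = const): P₂ = 77.9×(1/21.3)^(1.31) = 1.417 kPa; T₂ = 547×(1/21.3)^(0.31) = 211.9 K.
Isochoric: P₃ = P₂(T₃/T₂) = 1.417 × (547/211.9) = 3.657 kPa.

P₃ ≈ 3.66 kPa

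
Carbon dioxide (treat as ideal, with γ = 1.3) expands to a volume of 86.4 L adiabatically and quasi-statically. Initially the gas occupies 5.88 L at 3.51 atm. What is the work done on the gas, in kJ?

P₂ = P₁(V₁/V₂)^γ = 3.51×(5.88/86.4)^(1.3) = 0.1067 atm.
For a reversible adiabat, W_by_gas = (P₁V₁ − P₂V₂)/(γ−1).
W_by = (355700×0.00588 − 10810×0.0864) / (0.3) = 3858 J.
W_on_gas = −W_by = -3858 J.

W ≈ -3.86 kJ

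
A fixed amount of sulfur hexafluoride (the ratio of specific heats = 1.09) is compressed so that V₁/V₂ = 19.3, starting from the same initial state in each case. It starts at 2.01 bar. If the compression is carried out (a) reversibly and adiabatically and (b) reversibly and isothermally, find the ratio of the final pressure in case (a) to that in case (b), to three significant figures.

P_adiabatic / P_isothermal ≈ 1.31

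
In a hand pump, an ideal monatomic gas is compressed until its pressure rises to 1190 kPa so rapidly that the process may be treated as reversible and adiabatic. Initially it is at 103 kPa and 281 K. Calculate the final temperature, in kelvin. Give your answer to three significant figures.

T₂ ≈ 748 K

Along an adiabat T P^((1−γ)/γ) is constant, so T₂ = T₁ (P₂/P₁)^((γ−1)/γ).
For a monatomic ideal gas γ = 5/3, so (γ−1)/γ = 2/5.
T₂ = 281 × (1190/103)^(2/5) = 747.8 K.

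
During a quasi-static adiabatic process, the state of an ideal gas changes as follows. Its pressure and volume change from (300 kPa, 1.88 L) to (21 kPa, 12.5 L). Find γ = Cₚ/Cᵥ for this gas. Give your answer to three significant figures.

γ ≈ 1.40

PV^γ = const ⇒ γ = ln(P₂/P₁) / ln(V₁/V₂).
γ = ln(21/300) / ln(1.88/12.5) = 1.404.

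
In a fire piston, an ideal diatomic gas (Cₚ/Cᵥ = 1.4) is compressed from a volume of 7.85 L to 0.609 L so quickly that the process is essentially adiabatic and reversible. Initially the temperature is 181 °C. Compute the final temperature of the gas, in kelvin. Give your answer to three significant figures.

Adiabatic: T₁V₁^(γ−1) = T₂V₂^(γ−1) ⇒ T₂ = T₁ (V₁/V₂)^(γ−1).
T₁ = 181 °C = 454.1 K.
T₂ = 454.1 × (7.85/0.609)^(0.4) = 1263 K.

T₂ ≈ 1260 K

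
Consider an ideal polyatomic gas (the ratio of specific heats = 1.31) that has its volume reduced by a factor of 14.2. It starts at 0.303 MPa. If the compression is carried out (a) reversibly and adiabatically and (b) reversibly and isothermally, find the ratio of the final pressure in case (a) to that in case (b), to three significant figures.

P_adiabatic / P_isothermal ≈ 2.28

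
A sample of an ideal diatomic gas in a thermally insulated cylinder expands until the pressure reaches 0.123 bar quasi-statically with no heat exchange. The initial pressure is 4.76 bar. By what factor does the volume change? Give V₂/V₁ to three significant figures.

From PV^γ = const, V₂/V₁ = (P₁/P₂)^(1/γ).
For a diatomic ideal gas γ = 7/5.
V₂/V₁ = (4.76/0.123)^(5/7) = 13.62.

V₂/V₁ ≈ 13.6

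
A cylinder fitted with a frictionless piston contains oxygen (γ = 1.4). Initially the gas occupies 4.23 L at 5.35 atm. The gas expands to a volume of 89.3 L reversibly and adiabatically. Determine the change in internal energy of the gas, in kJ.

ΔU ≈ -4.04 kJ

P₂ = P₁(V₁/V₂)^γ = 5.35×(4.23/89.3)^(1.4) = 0.07482 atm.
For a reversible adiabat, W_by_gas = (P₁V₁ − P₂V₂)/(γ−1).
W_by = (542100×0.00423 − 7581×0.0893) / (0.4) = 4040 J.
Q = 0 ⇒ ΔU = −W_by = -4040 J.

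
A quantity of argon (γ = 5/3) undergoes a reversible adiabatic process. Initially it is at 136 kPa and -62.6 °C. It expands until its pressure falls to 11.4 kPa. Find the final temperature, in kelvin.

Along an adiabat T P^((1−γ)/γ) is constant, so T₂ = T₁ (P₂/P₁)^((γ−1)/γ).
T₁ = -62.6 °C = 210.5 K.
T₂ = 210.5 × (11.4/136)^(2/5) = 78.11 K.

T₂ ≈ 78.1 K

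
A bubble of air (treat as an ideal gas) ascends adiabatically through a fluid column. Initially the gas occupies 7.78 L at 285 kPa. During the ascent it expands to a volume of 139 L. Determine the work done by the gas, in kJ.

γ = 7/5 for a diatomic ideal gas.
P₂ = P₁(V₁/V₂)^γ = 285×(7.78/139)^(7/5) = 5.035 kPa.
For a reversible adiabat, W_by_gas = (P₁V₁ − P₂V₂)/(γ−1).
W_by = (285000×0.00778 − 5035×0.139) / (2/5) = 3794 J.

W ≈ 3.79 kJ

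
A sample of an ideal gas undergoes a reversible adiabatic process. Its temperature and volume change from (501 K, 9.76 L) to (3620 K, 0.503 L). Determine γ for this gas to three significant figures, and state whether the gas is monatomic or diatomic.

γ ≈ 1.67; monatomic

TV^(γ−1) = const ⇒ γ − 1 = ln(T₂/T₁) / ln(V₁/V₂).
γ = 1 + ln(3620/501) / ln(9.76/0.503) = 1.667.
γ ≈ 1.67 is close to 5/3, so the gas is monatomic.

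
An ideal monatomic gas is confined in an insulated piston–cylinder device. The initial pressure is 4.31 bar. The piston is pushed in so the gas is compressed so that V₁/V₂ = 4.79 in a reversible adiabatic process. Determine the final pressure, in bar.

P₂ ≈ 58.7 bar

Adiabatic: P₁V₁^γ = P₂V₂^γ ⇒ P₂ = P₁ (V₁/V₂)^γ.
For a monatomic ideal gas γ = 5/3.
P₂ = 4.31 × 4.79^(5/3) = 58.66 bar.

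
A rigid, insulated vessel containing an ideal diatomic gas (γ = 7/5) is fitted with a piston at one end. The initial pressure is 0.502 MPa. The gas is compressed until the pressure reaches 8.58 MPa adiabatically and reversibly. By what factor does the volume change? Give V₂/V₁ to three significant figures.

From PV^γ = const, V₂/V₁ = (P₁/P₂)^(1/γ).
V₂/V₁ = (0.502/8.58)^(5/7) = 0.1317.

V₂/V₁ ≈ 0.132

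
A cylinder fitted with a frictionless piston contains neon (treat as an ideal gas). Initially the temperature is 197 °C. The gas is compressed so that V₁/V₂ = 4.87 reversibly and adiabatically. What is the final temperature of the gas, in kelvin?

For a reversible adiabat TV^(γ−1) is constant, so T₂ = T₁ (V₁/V₂)^(γ−1).
For a monatomic ideal gas γ = 5/3, so γ−1 = 2/3.
T₁ = 197 °C = 470.1 K.
T₂ = 470.1 × 4.87^(2/3) = 1351 K.

T₂ ≈ 1350 K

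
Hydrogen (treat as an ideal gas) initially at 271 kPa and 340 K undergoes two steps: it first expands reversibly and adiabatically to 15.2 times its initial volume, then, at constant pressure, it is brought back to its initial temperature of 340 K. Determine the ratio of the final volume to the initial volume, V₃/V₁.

V₃/V₁ ≈ 45.1

For a diatomic ideal gas γ = 7/5.
Adiabatic step: V₂/V₁ = 15.2; T₂ = T₁·(1/15.2)^(2/5) = 114.5 K.
Isobaric step: V₃/V₂ = T₃/T₂ = 340/114.5.
V₃/V₁ = (V₂/V₁)(V₃/V₂) = 15.2 × (340/114.5) = 45.14.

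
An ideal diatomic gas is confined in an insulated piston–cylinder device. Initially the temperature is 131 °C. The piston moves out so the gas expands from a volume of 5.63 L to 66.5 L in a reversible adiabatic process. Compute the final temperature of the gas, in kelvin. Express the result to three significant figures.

T₂ ≈ 151 K

For a reversible adiabat TV^(γ−1) is constant, so T₂ = T₁ (V₁/V₂)^(γ−1).
For a diatomic ideal gas γ = 7/5, so γ−1 = 2/5.
T₁ = 131 °C = 404.1 K.
T₂ = 404.1 × (5.63/66.5)^(2/5) = 150.5 K.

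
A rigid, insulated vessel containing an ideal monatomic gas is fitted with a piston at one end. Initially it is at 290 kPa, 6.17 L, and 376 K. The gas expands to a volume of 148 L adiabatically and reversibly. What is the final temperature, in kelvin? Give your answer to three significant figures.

Adiabatic: T₁V₁^(γ−1) = T₂V₂^(γ−1) ⇒ T₂ = T₁ (V₁/V₂)^(γ−1).
γ = 5/3 for a monatomic ideal gas.
T₂ = 376 × (6.17/148)^(2/3) = 45.21 K.

T₂ ≈ 45.2 K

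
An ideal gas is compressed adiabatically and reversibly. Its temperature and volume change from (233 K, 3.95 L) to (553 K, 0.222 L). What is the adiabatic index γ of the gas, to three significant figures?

γ ≈ 1.30

TV^(γ−1) = const ⇒ γ − 1 = ln(T₂/T₁) / ln(V₁/V₂).
γ = 1 + ln(553/233) / ln(3.95/0.222) = 1.3.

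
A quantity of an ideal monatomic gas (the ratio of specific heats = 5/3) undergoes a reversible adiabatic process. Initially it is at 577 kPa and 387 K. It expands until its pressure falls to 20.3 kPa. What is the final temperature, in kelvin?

Along an adiabat T P^((1−γ)/γ) is constant, so T₂ = T₁ (P₂/P₁)^((γ−1)/γ).
T₂ = 387 × (20.3/577)^(2/5) = 101.4 K.

T₂ ≈ 101 K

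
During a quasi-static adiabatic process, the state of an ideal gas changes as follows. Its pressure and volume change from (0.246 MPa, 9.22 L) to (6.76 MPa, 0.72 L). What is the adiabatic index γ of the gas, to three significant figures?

PV^γ = const ⇒ γ = ln(P₂/P₁) / ln(V₁/V₂).
γ = ln(6.76/0.246) / ln(9.22/0.72) = 1.299.

γ ≈ 1.30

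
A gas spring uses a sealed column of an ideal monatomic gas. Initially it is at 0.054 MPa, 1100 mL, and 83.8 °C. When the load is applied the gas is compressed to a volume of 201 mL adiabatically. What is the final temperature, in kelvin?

T₂ ≈ 1110 K

Adiabatic: T₁V₁^(γ−1) = T₂V₂^(γ−1) ⇒ T₂ = T₁ (V₁/V₂)^(γ−1).
γ = 5/3 for a monatomic ideal gas.
T₁ = 83.8 °C = 356.9 K.
T₂ = 356.9 × (1100/201)^(2/3) = 1109 K.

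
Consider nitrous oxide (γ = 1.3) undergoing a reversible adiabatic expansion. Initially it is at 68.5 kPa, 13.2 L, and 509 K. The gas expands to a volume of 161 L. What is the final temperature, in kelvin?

Adiabatic: T₁V₁^(γ−1) = T₂V₂^(γ−1) ⇒ T₂ = T₁ (V₁/V₂)^(γ−1).
T₂ = 509 × (13.2/161)^(0.3) = 240.3 K.

T₂ ≈ 240 K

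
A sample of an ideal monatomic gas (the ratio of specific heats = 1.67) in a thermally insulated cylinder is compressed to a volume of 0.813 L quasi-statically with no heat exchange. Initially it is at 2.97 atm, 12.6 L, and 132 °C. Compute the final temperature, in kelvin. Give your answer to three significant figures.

For a reversible adiabat TV^(γ−1) is constant, so T₂ = T₁ (V₁/V₂)^(γ−1).
T₁ = 132 °C = 405.1 K.
T₂ = 405.1 × (12.6/0.813)^(0.67) = 2542 K.

T₂ ≈ 2540 K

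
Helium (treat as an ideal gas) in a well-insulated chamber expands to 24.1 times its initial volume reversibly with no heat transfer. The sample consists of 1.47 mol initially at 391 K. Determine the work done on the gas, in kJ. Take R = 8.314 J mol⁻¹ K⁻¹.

W ≈ -6.31 kJ

For a reversible adiabat TV^(γ−1) is constant, so T₂ = T₁ (V₁/V₂)^(γ−1).
γ = 5/3 for a monatomic ideal gas, so γ−1 = 2/3.
T₂ = 391 × (1/24.1)^(2/3) = 46.86 K.
Q = 0, so ΔU = W_on_gas = nCᵥΔT with Cᵥ = R/(γ−1) = 12.47 J/(mol·K).
ΔU = 1.47 × 12.47 × (46.86 − 391) = -6309 J.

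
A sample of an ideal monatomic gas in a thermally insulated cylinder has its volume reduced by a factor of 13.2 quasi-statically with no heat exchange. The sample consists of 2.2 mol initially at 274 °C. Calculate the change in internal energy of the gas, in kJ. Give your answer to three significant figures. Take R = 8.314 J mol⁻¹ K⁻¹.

Adiabatic: T₁V₁^(γ−1) = T₂V₂^(γ−1) ⇒ T₂ = T₁ (V₁/V₂)^(γ−1).
γ = 5/3 for a monatomic ideal gas, so γ−1 = 2/3.
T₁ = 274 °C = 547.1 K.
T₂ = 547.1 × 13.2^(2/3) = 3056 K.
Q = 0, so ΔU = W_on_gas = nCᵥΔT with Cᵥ = R/(γ−1) = 12.47 J/(mol·K).
ΔU = 2.2 × 12.47 × (3056 − 547.1) = 68830 J.

ΔU ≈ 68.8 kJ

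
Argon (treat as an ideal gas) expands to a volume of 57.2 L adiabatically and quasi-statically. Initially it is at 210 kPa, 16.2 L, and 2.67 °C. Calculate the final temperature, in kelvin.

For a reversible adiabat TV^(γ−1) is constant, so T₂ = T₁ (V₁/V₂)^(γ−1).
γ = 5/3 for a monatomic ideal gas.
T₁ = 2.67 °C = 275.8 K.
T₂ = 275.8 × (16.2/57.2)^(2/3) = 119 K.

T₂ ≈ 119 K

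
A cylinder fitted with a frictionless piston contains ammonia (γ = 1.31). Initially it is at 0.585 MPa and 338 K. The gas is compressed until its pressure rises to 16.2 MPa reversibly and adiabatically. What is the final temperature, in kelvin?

T₂ ≈ 742 K

Along an adiabat T P^((1−γ)/γ) is constant, so T₂ = T₁ (P₂/P₁)^((γ−1)/γ).
T₂ = 338 × (16.2/0.585)^(0.237) = 741.7 K.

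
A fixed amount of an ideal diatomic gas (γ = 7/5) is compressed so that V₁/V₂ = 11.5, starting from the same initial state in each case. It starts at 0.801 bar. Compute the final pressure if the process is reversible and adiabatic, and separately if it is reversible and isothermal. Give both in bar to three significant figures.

adiabatic: 24.5 bar; isothermal: 9.21 bar

Isothermal: P₂ = P₁(V₁/V₂) = 0.801×11.5 = 9.212 bar.
Adiabatic: P₂ = P₁(V₁/V₂)^γ = 0.801×11.5^(7/5) = 24.47 bar.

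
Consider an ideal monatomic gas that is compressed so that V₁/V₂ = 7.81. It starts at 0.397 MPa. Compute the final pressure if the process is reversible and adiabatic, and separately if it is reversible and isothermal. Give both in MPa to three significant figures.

adiabatic: 12.2 MPa; isothermal: 3.10 MPa

For a monatomic ideal gas γ = 5/3.
Isothermal: P₂ = P₁(V₁/V₂) = 0.397×7.81 = 3.101 MPa.
Adiabatic: P₂ = P₁(V₁/V₂)^γ = 0.397×7.81^(5/3) = 12.21 MPa.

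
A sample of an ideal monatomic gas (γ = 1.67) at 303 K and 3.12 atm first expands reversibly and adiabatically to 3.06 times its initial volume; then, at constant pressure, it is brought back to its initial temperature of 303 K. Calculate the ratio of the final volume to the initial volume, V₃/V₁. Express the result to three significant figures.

V₃/V₁ ≈ 6.47

Adiabatic step: V₂/V₁ = 3.06; T₂ = T₁·(1/3.06)^(0.67) = 143.2 K.
Isobaric step: V₃/V₂ = T₃/T₂ = 303/143.2.
V₃/V₁ = (V₂/V₁)(V₃/V₂) = 3.06 × (303/143.2) = 6.474.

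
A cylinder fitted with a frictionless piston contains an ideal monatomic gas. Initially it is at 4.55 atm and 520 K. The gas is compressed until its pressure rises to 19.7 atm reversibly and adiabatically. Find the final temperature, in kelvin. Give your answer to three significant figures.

T₂ ≈ 935 K

Adiabatic: T₂/T₁ = (P₂/P₁)^((γ−1)/γ).
For a monatomic ideal gas γ = 5/3, so (γ−1)/γ = 2/5.
T₂ = 520 × (19.7/4.55)^(2/5) = 934.5 K.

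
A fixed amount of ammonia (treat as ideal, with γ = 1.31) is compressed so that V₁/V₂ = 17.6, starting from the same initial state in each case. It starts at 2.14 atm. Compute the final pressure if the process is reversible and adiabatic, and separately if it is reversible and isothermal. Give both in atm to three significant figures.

Isothermal: P₂ = P₁(V₁/V₂) = 2.14×17.6 = 37.66 atm.
Adiabatic: P₂ = P₁(V₁/V₂)^γ = 2.14×17.6^(1.31) = 91.63 atm.

adiabatic: 91.6 atm; isothermal: 37.7 atm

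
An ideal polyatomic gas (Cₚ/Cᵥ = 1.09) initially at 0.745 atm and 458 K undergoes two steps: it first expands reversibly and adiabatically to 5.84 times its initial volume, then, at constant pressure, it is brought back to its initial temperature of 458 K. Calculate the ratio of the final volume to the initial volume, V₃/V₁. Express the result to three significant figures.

V₃/V₁ ≈ 6.85

Adiabatic step: V₂/V₁ = 5.84; T₂ = T₁·(1/5.84)^(0.09) = 390.7 K.
Isobaric step: V₃/V₂ = T₃/T₂ = 458/390.7.
V₃/V₁ = (V₂/V₁)(V₃/V₂) = 5.84 × (458/390.7) = 6.845.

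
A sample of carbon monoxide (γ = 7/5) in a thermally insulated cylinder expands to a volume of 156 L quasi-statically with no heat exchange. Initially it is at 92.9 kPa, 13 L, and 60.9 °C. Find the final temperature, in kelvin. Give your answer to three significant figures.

T₂ ≈ 124 K

For a reversible adiabat TV^(γ−1) is constant, so T₂ = T₁ (V₁/V₂)^(γ−1).
T₁ = 60.9 °C = 334 K.
T₂ = 334 × (13/156)^(2/5) = 123.6 K.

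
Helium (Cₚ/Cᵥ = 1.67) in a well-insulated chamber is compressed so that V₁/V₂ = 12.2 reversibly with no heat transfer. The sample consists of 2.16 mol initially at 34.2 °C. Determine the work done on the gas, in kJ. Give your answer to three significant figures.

W ≈ 35.8 kJ

Adiabatic: T₁V₁^(γ−1) = T₂V₂^(γ−1) ⇒ T₂ = T₁ (V₁/V₂)^(γ−1).
T₁ = 34.2 °C = 307.3 K.
T₂ = 307.3 × 12.2^(0.67) = 1642 K.
Q = 0, so ΔU = W_on_gas = nCᵥΔT with Cᵥ = R/(γ−1) = 12.41 J/(mol·K).
ΔU = 2.16 × 12.41 × (1642 − 307.3) = 35790 J.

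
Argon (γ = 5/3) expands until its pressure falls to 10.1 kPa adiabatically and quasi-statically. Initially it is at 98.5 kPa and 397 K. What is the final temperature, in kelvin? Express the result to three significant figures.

Along an adiabat T P^((1−γ)/γ) is constant, so T₂ = T₁ (P₂/P₁)^((γ−1)/γ).
T₂ = 397 × (10.1/98.5)^(2/5) = 159.6 K.

T₂ ≈ 160 K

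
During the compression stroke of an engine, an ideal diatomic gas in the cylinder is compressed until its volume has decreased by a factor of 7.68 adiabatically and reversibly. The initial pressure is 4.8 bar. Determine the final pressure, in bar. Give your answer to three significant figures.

Since PV^γ is constant along a reversible adiabat, P₂ = P₁ (V₁/V₂)^γ.
For a diatomic ideal gas γ = 7/5.
P₂ = 4.8 × 7.68^(7/5) = 83.32 bar.

P₂ ≈ 83.3 bar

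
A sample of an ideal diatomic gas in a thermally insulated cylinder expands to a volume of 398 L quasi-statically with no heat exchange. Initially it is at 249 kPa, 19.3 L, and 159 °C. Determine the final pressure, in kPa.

P₂ ≈ 3.60 kPa

Adiabatic: P₁V₁^γ = P₂V₂^γ ⇒ P₂ = P₁ (V₁/V₂)^γ.
γ = 7/5 for a diatomic ideal gas.
P₂ = 249 × (19.3/398)^(7/5) = 3.599 kPa.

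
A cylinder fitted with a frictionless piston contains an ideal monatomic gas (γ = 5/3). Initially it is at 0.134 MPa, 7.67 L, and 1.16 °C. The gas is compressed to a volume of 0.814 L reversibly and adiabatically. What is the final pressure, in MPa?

P₂ ≈ 5.63 MPa

Since PV^γ is constant along a reversible adiabat, P₂ = P₁ (V₁/V₂)^γ.
P₂ = 0.134 × (7.67/0.814)^(5/3) = 5.633 MPa.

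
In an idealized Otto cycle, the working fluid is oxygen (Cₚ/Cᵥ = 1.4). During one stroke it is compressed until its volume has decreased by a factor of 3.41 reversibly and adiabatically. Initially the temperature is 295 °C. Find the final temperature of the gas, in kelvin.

Adiabatic: T₁V₁^(γ−1) = T₂V₂^(γ−1) ⇒ T₂ = T₁ (V₁/V₂)^(γ−1).
T₁ = 295 °C = 568.1 K.
T₂ = 568.1 × 3.41^(0.4) = 928 K.

T₂ ≈ 928 K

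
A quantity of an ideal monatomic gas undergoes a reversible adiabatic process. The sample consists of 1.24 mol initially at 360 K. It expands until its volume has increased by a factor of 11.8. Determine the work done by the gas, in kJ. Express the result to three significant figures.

For a reversible adiabat TV^(γ−1) is constant, so T₂ = T₁ (V₁/V₂)^(γ−1).
γ = 5/3 for a monatomic ideal gas, so γ−1 = 2/3.
T₂ = 360 × (1/11.8)^(2/3) = 69.46 K.
Q = 0, so ΔU = W_on_gas = nCᵥΔT with Cᵥ = R/(γ−1) = 12.47 J/(mol·K).
ΔU = 1.24 × 12.47 × (69.46 − 360) = -4493 J.
Work done by the gas = −ΔU = 4493 J.

W ≈ 4.49 kJ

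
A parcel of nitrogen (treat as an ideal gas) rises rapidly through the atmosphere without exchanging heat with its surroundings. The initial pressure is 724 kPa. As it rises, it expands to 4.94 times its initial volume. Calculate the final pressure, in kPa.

P₂ ≈ 77.4 kPa

Since PV^γ is constant along a reversible adiabat, P₂ = P₁ (V₁/V₂)^γ.
For a diatomic ideal gas γ = 7/5.
P₂ = 724 × (1/4.94)^(7/5) = 77.36 kPa.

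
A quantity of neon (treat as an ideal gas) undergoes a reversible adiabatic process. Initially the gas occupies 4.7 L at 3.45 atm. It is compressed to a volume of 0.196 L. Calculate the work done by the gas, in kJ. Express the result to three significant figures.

γ = 5/3 for a monatomic ideal gas.
P₂ = P₁(V₁/V₂)^γ = 3.45×(4.7/0.196)^(5/3) = 687.9 atm.
For a reversible adiabat, W_by_gas = (P₁V₁ − P₂V₂)/(γ−1).
W_by = (349600×0.0047 − 6.971×10^7×0.000196) / (2/3) = -18030 J.

W ≈ -18.0 kJ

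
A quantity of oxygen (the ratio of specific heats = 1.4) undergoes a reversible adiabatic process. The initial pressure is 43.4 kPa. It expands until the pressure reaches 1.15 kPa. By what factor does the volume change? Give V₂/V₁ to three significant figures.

From PV^γ = const, V₂/V₁ = (P₁/P₂)^(1/γ).
V₂/V₁ = (43.4/1.15)^(0.714) = 13.37.

V₂/V₁ ≈ 13.4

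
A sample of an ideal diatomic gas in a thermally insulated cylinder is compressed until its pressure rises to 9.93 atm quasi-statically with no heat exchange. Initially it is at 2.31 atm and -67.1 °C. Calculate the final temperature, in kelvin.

T₂ ≈ 313 K

Along an adiabat T P^((1−γ)/γ) is constant, so T₂ = T₁ (P₂/P₁)^((γ−1)/γ).
For a diatomic ideal gas γ = 7/5, so (γ−1)/γ = 2/7.
T₁ = -67.1 °C = 206 K.
T₂ = 206 × (9.93/2.31)^(2/7) = 312.6 K.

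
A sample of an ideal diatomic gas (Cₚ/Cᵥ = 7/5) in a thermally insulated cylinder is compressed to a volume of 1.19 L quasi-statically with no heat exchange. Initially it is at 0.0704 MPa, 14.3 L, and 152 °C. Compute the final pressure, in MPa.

P₂ ≈ 2.29 MPa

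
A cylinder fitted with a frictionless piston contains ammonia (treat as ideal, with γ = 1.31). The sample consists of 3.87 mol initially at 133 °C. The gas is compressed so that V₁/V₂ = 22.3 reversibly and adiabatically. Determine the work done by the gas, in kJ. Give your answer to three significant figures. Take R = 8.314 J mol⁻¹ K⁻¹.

For a reversible adiabat TV^(γ−1) is constant, so T₂ = T₁ (V₁/V₂)^(γ−1).
T₁ = 133 °C = 406.1 K.
T₂ = 406.1 × 22.3^(0.31) = 1063 K.
Q = 0, so ΔU = W_on_gas = nCᵥΔT with Cᵥ = R/(γ−1) = 26.82 J/(mol·K).
ΔU = 3.87 × 26.82 × (1063 − 406.1) = 68210 J.
Work done by the gas = −ΔU = -68210 J.

W ≈ -68.2 kJ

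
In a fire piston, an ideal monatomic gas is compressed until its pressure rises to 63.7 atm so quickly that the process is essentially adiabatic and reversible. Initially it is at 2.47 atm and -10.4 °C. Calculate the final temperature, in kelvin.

Along an adiabat T P^((1−γ)/γ) is constant, so T₂ = T₁ (P₂/P₁)^((γ−1)/γ).
For a monatomic ideal gas γ = 5/3, so (γ−1)/γ = 2/5.
T₁ = -10.4 °C = 262.8 K.
T₂ = 262.8 × (63.7/2.47)^(2/5) = 964.1 K.

T₂ ≈ 964 K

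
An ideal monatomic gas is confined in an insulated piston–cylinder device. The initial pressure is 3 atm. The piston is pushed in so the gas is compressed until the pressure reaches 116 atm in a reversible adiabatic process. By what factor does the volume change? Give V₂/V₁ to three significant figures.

V₂/V₁ ≈ 0.112

From PV^γ = const, V₂/V₁ = (P₁/P₂)^(1/γ).
For a monatomic ideal gas γ = 5/3.
V₂/V₁ = (3/116)^(3/5) = 0.1116.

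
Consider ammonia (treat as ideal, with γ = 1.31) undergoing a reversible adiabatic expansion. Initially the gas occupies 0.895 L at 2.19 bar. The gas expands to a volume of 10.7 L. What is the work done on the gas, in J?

P₂ = P₁(V₁/V₂)^γ = 2.19×(0.895/10.7)^(1.31) = 0.08489 bar.
For a reversible adiabat, W_by_gas = (P₁V₁ − P₂V₂)/(γ−1).
W_by = (219000×0.000895 − 8489×0.0107) / (0.31) = 339.3 J.
W_on_gas = −W_by = -339.3 J.

W ≈ -339 J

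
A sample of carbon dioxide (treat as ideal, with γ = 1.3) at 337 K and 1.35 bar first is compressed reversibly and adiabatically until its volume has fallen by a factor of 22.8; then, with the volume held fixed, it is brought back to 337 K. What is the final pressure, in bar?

Adiabatic step (PV^γ = const): P₂ = 1.35×22.8^(1.3) = 78.64 bar; T₂ = 337×22.8^(0.3) = 861 K.
Isochoric: P₃ = P₂(T₃/T₂) = 78.64 × (337/861) = 30.78 bar.

P₃ ≈ 30.8 bar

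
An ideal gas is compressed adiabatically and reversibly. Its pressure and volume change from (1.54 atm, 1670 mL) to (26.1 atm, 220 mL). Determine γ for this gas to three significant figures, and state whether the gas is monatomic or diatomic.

γ ≈ 1.40; diatomic

PV^γ = const ⇒ γ = ln(P₂/P₁) / ln(V₁/V₂).
γ = ln(26.1/1.54) / ln(1670/220) = 1.396.
γ ≈ 1.40 is close to 7/5, so the gas is diatomic.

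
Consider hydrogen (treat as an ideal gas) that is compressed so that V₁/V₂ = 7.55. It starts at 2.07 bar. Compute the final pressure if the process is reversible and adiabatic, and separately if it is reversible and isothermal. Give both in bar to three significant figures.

adiabatic: 35.1 bar; isothermal: 15.6 bar

For a diatomic ideal gas γ = 7/5.
Isothermal: P₂ = P₁(V₁/V₂) = 2.07×7.55 = 15.63 bar.
Adiabatic: P₂ = P₁(V₁/V₂)^γ = 2.07×7.55^(7/5) = 35.08 bar.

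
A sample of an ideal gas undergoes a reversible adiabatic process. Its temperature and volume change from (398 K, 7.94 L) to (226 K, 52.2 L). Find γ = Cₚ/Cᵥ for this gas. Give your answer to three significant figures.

γ ≈ 1.30

TV^(γ−1) = const ⇒ γ − 1 = ln(T₂/T₁) / ln(V₁/V₂).
γ = 1 + ln(226/398) / ln(7.94/52.2) = 1.301.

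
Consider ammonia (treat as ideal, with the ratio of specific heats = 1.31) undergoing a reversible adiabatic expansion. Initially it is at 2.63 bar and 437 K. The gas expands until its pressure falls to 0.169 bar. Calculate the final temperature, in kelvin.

Adiabatic: T₂/T₁ = (P₂/P₁)^((γ−1)/γ).
T₂ = 437 × (0.169/2.63)^(0.237) = 228.2 K.

T₂ ≈ 228 K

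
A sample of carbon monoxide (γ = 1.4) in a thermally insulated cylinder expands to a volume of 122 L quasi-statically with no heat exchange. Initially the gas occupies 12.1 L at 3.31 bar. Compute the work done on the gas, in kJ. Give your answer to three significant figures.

P₂ = P₁(V₁/V₂)^γ = 3.31×(12.1/122)^(1.4) = 0.1303 bar.
For a reversible adiabat, W_by_gas = (P₁V₁ − P₂V₂)/(γ−1).
W_by = (331000×0.0121 − 13030×0.122) / (0.4) = 6040 J.
W_on_gas = −W_by = -6040 J.

W ≈ -6.04 kJ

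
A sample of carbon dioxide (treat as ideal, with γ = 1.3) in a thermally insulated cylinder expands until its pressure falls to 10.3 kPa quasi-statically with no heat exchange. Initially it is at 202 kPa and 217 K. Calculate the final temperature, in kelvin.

Adiabatic: T₂/T₁ = (P₂/P₁)^((γ−1)/γ).
T₂ = 217 × (10.3/202)^(0.231) = 109.2 K.

T₂ ≈ 109 K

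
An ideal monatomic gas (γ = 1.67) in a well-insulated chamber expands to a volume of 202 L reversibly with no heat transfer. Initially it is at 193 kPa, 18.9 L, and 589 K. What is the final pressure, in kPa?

P₂ ≈ 3.69 kPa

Adiabatic: P₁V₁^γ = P₂V₂^γ ⇒ P₂ = P₁ (V₁/V₂)^γ.
P₂ = 193 × (18.9/202)^(1.67) = 3.692 kPa.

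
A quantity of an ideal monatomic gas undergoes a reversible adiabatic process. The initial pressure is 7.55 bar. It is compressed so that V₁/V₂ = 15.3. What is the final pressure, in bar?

Since PV^γ is constant along a reversible adiabat, P₂ = P₁ (V₁/V₂)^γ.
For a monatomic ideal gas γ = 5/3.
P₂ = 7.55 × 15.3^(5/3) = 711.9 bar.

P₂ ≈ 712 bar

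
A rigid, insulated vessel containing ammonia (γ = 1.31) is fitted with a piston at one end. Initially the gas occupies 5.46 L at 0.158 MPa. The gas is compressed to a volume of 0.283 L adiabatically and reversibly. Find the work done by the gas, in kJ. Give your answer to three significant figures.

W ≈ -4.18 kJ

P₂ = P₁(V₁/V₂)^γ = 0.158×(5.46/0.283)^(1.31) = 7.63 MPa.
For a reversible adiabat, W_by_gas = (P₁V₁ − P₂V₂)/(γ−1).
W_by = (158000×0.00546 − 7.63×10^6×0.000283) / (0.31) = -4183 J.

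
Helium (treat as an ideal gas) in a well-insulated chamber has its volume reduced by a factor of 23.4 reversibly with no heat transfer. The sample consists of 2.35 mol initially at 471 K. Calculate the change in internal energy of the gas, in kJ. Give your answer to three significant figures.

ΔU ≈ 99.1 kJ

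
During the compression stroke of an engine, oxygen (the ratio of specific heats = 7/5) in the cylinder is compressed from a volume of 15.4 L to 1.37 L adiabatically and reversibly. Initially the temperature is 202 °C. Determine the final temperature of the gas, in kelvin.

T₂ ≈ 1250 K

For a reversible adiabat TV^(γ−1) is constant, so T₂ = T₁ (V₁/V₂)^(γ−1).
T₁ = 202 °C = 475.1 K.
T₂ = 475.1 × (15.4/1.37)^(2/5) = 1251 K.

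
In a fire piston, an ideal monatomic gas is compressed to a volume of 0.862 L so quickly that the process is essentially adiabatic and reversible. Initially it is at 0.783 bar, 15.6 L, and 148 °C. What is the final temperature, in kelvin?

For a reversible adiabat TV^(γ−1) is constant, so T₂ = T₁ (V₁/V₂)^(γ−1).
γ = 5/3 for a monatomic ideal gas.
T₁ = 148 °C = 421.1 K.
T₂ = 421.1 × (15.6/0.862)^(2/3) = 2903 K.

T₂ ≈ 2900 K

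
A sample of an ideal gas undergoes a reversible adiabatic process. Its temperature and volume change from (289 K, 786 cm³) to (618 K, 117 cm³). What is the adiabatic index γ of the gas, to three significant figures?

γ ≈ 1.40

TV^(γ−1) = const ⇒ γ − 1 = ln(T₂/T₁) / ln(V₁/V₂).
γ = 1 + ln(618/289) / ln(786/117) = 1.399.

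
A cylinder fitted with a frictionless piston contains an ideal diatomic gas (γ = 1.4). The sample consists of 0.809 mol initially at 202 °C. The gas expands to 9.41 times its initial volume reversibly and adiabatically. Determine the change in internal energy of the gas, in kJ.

Adiabatic: T₁V₁^(γ−1) = T₂V₂^(γ−1) ⇒ T₂ = T₁ (V₁/V₂)^(γ−1).
T₁ = 202 °C = 475.1 K.
T₂ = 475.1 × (1/9.41)^(0.4) = 193.8 K.
Q = 0, so ΔU = W_on_gas = nCᵥΔT with Cᵥ = R/(γ−1) = 20.79 J/(mol·K).
ΔU = 0.809 × 20.79 × (193.8 − 475.1) = -4731 J.

ΔU ≈ -4.73 kJ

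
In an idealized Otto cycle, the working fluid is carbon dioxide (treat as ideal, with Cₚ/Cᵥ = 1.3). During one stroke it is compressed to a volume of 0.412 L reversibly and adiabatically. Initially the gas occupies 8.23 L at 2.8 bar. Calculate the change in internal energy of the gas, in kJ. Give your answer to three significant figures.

P₂ = P₁(V₁/V₂)^γ = 2.8×(8.23/0.412)^(1.3) = 137.3 bar.
For a reversible adiabat, W_by_gas = (P₁V₁ − P₂V₂)/(γ−1).
W_by = (280000×0.00823 − 1.373×10^7×0.000412) / (0.3) = -11180 J.
Q = 0 ⇒ ΔU = −W_by = 11180 J.

ΔU ≈ 11.2 kJ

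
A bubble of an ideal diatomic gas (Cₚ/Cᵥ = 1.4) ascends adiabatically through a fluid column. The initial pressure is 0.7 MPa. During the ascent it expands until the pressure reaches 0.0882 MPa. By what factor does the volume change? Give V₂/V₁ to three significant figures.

From PV^γ = const, V₂/V₁ = (P₁/P₂)^(1/γ).
V₂/V₁ = (0.7/0.0882)^(0.714) = 4.391.

V₂/V₁ ≈ 4.39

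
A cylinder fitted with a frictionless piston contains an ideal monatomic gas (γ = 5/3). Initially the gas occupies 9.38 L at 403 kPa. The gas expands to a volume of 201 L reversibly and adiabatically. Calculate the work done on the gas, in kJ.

W ≈ -4.94 kJ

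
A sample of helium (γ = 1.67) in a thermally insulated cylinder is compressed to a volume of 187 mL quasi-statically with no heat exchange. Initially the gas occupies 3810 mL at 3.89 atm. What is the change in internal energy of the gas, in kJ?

ΔU ≈ 14.6 kJ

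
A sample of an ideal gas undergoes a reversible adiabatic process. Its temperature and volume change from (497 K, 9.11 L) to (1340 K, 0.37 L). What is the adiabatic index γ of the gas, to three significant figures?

γ ≈ 1.31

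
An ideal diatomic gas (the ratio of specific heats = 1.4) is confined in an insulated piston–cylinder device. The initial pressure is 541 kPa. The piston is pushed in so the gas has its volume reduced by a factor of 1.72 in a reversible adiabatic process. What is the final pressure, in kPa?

P₂ ≈ 1160 kPa

Adiabatic: P₁V₁^γ = P₂V₂^γ ⇒ P₂ = P₁ (V₁/V₂)^γ.
P₂ = 541 × 1.72^(1.4) = 1156 kPa.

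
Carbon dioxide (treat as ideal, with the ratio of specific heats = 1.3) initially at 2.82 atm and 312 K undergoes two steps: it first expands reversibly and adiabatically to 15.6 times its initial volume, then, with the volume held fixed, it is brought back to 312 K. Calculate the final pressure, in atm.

P₃ ≈ 0.181 atm

Adiabatic step (PV^γ = const): P₂ = 2.82×(1/15.6)^(1.3) = 0.07928 atm; T₂ = 312×(1/15.6)^(0.3) = 136.8 K.
Isochoric: P₃ = P₂(T₃/T₂) = 0.07928 × (312/136.8) = 0.1808 atm.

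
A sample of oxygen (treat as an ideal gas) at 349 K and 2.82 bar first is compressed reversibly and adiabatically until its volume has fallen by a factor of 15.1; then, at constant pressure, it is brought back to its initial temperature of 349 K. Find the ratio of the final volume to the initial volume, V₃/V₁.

For a diatomic ideal gas γ = 7/5.
Adiabatic step: V₂/V₁ = 0.06623; T₂ = T₁·15.1^(2/5) = 1034 K.
Isobaric step: V₃/V₂ = T₃/T₂ = 349/1034.
V₃/V₁ = (V₂/V₁)(V₃/V₂) = 0.06623 × (349/1034) = 0.02236.

V₃/V₁ ≈ 0.0224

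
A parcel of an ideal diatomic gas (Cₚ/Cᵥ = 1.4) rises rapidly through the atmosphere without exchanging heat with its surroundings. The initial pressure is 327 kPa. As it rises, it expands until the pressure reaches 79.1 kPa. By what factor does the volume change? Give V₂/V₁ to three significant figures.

From PV^γ = const, V₂/V₁ = (P₁/P₂)^(1/γ).
V₂/V₁ = (327/79.1)^(0.714) = 2.756.

V₂/V₁ ≈ 2.76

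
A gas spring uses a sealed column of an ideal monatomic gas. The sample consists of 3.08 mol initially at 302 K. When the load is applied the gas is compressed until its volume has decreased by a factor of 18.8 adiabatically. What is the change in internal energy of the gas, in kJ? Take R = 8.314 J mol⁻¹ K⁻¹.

ΔU ≈ 70.4 kJ

For a reversible adiabat TV^(γ−1) is constant, so T₂ = T₁ (V₁/V₂)^(γ−1).
γ = 5/3 for a monatomic ideal gas, so γ−1 = 2/3.
T₂ = 302 × 18.8^(2/3) = 2135 K.
Q = 0, so ΔU = W_on_gas = nCᵥΔT with Cᵥ = R/(γ−1) = 12.47 J/(mol·K).
ΔU = 3.08 × 12.47 × (2135 − 302) = 70420 J.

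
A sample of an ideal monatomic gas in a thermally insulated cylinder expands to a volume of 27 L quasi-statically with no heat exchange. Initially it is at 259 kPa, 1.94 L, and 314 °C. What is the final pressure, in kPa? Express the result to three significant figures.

Since PV^γ is constant along a reversible adiabat, P₂ = P₁ (V₁/V₂)^γ.
γ = 5/3 for a monatomic ideal gas.
P₂ = 259 × (1.94/27)^(5/3) = 3.216 kPa.

P₂ ≈ 3.22 kPa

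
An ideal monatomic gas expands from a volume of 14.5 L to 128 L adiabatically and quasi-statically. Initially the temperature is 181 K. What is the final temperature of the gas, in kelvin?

T₂ ≈ 42.4 K

Adiabatic: T₁V₁^(γ−1) = T₂V₂^(γ−1) ⇒ T₂ = T₁ (V₁/V₂)^(γ−1).
For a monatomic ideal gas γ = 5/3, so γ−1 = 2/3.
T₂ = 181 × (14.5/128)^(2/3) = 42.38 K.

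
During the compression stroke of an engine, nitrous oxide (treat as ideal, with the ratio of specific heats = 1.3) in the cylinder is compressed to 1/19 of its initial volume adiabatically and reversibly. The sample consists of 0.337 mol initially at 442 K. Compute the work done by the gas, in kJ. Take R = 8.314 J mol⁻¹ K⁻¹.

For a reversible adiabat TV^(γ−1) is constant, so T₂ = T₁ (V₁/V₂)^(γ−1).
T₂ = 442 × 19^(0.3) = 1069 K.
Q = 0, so ΔU = W_on_gas = nCᵥΔT with Cᵥ = R/(γ−1) = 27.71 J/(mol·K).
ΔU = 0.337 × 27.71 × (1069 − 442) = 5857 J.
Work done by the gas = −ΔU = -5857 J.

W ≈ -5.86 kJ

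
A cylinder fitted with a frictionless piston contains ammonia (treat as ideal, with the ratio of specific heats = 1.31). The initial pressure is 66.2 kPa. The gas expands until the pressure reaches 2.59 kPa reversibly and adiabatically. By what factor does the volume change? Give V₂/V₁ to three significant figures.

V₂/V₁ ≈ 11.9

From PV^γ = const, V₂/V₁ = (P₁/P₂)^(1/γ).
V₂/V₁ = (66.2/2.59)^(0.763) = 11.87.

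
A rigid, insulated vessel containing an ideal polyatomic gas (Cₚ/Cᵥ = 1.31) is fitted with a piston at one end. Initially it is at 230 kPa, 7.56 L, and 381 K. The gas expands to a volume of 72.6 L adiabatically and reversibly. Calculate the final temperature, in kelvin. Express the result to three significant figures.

T₂ ≈ 189 K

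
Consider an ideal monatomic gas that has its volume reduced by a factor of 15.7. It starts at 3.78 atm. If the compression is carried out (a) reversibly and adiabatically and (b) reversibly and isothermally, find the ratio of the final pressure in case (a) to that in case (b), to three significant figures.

P_adiabatic / P_isothermal ≈ 6.27

For a monatomic ideal gas γ = 5/3.
Isothermal: P_b = P₁(V₁/V₂) = 3.78×15.7.
Adiabatic: P_a = P₁(V₁/V₂)^γ = 3.78×15.7^(5/3).
P_a/P_b = (V₁/V₂)^(γ−1) = 15.7^(2/3) = 6.27.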